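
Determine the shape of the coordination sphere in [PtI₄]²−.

square planar

Ligand charges: each iodide is −1. With an overall charge of −2 the platinum centre must be in the +2 oxidation state.
Platinum is a group-10 element; Pt(II) is therefore d⁸.
Coordination number: 4.
A 5d d⁸ ion has a large crystal-field splitting; square planar leaves the high-energy d_{x²−y²} orbital empty and maximises CFSE.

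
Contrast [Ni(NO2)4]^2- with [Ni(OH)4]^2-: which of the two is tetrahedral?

[Ni(OH)4]^2-

For [Ni(NO2)4]^2-: Each nitro (N-bound nitrite) is −1; balancing the −2 overall charge requires Ni(II). Ni sits in group 10, so the d-electron count is 10 − 2 = 8. Nitro (N-bound nitrite) is a strong-field ligand (high in the spectrochemical series). A 3d d⁸ ion with strong-field ligands gains enough CFSE to favour square planar over tetrahedral. → square planar.
For [Ni(OH)4]^2-: Summing ligand charges against the −2 overall charge gives an oxidation state of +2 for nickel. Group 10 minus oxidation state 2 gives a d⁸ configuration. Hydroxide is a weak-field ligand. With weak-field ligands the CFSE gain from square planar is small, so a 3d d⁸ ion takes the sterically preferred tetrahedral geometry. → tetrahedral.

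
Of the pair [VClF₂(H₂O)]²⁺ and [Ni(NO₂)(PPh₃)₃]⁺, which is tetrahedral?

For [VClF₂(H₂O)]²⁺: Summing ligand charges against the +2 overall charge gives an oxidation state of +5 for vanadium. Vanadium is a group-5 element; V(V) is therefore d⁰. A d⁰ ion has no crystal-field stabilisation preference between square planar and tetrahedral, so four ligands adopt the sterically favoured tetrahedral geometry. → tetrahedral.
For [Ni(NO₂)(PPh₃)₃]⁺: Summing ligand charges against the +1 overall charge gives an oxidation state of +2 for nickel. Group 10 minus oxidation state 2 gives a d⁸ configuration. Nitro (N-bound nitrite) and triphenylphosphine are strong-field ligands (high in the spectrochemical series). A 3d d⁸ ion with strong-field ligands gains enough CFSE to favour square planar over tetrahedral. → square planar.

[VClF₂(H₂O)]²⁺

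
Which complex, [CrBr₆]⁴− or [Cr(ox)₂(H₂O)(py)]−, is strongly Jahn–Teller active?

[CrBr₆]⁴−

[CrBr₆]⁴−: Each bromide is −1; balancing the −4 overall charge requires Cr(II). Cr sits in group 6, so the d-electron count is 6 − 2 = 4. Bromide is a weak-field ligand for a first-row metal, so the complex is high-spin. The t₂g³e_g¹ (high-spin) configuration has an unevenly filled e_g set; the Jahn–Teller theorem predicts a tetragonal distortion (typically axial elongation) to lift the degeneracy.
[Cr(ox)₂(H₂O)(py)]−: Each oxalate is −2; water is neutral; pyridine is neutral; balancing the −1 overall charge requires Cr(III). Chromium is a group-6 element; Cr(III) is therefore d³. The d³ configuration leaves the e_g set evenly filled (or empty) — no strong Jahn–Teller driving force.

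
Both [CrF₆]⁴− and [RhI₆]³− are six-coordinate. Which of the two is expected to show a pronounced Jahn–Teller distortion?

[CrF₆]⁴−

[CrF₆]⁴−: Ligand charges: each fluoride is −1. With an overall charge of −4 the chromium centre must be in the +2 oxidation state. Chromium is a group-6 element; Cr(II) is therefore d⁴. Fluoride is a weak-field ligand for a first-row metal, so the complex is high-spin. The t₂g³e_g¹ (high-spin) configuration has an unevenly filled e_g set; the Jahn–Teller theorem predicts a tetragonal distortion (typically axial elongation) to lift the degeneracy.
[RhI₆]³−: Summing ligand charges against the −3 overall charge gives an oxidation state of +3 for rhodium. Rhodium is a group-9 element; Rh(III) is therefore d⁶. A 4d ion has a large Δₒ and is invariably low-spin. The d⁶ configuration leaves the e_g set evenly filled (or empty) — no strong Jahn–Teller driving force.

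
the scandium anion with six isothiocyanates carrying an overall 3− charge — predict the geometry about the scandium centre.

octahedral

Each isothiocyanate is −1; balancing the −3 overall charge requires Sc(III).
Sc sits in group 3, so the d-electron count is 3 − 3 = 0.
With 6 monodentate ligands the coordination number is 6.
Six donors around a single metal centre give an octahedral coordination sphere.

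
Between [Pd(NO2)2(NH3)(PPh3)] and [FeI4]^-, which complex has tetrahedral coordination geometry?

For [Pd(NO2)2(NH3)(PPh3)]: Ligand charges: each nitro (N-bound nitrite) is −1; ammonia is neutral; triphenylphosphine is neutral. With an overall charge of 0 the palladium centre must be in the +2 oxidation state. Palladium is a group-10 element; Pd(II) is therefore d⁸. A 4d d⁸ ion has a large crystal-field splitting; square planar leaves the high-energy d_{x²−y²} orbital empty and maximises CFSE. → square planar.
For [FeI4]^-: Each iodide is −1; balancing the −1 overall charge requires Fe(III). Fe sits in group 8, so the d-electron count is 8 − 3 = 5. A high-spin d⁵ ion has zero CFSE in either geometry, so four ligands adopt the sterically favoured tetrahedral geometry. → tetrahedral.

[FeI4]^-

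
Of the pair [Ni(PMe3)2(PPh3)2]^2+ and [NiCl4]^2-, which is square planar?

For [Ni(PMe3)2(PPh3)2]^2+: Summing ligand charges against the +2 overall charge gives an oxidation state of +2 for nickel. Nickel is a group-10 element; Ni(II) is therefore d⁸. Trimethylphosphine and triphenylphosphine are strong-field ligands (high in the spectrochemical series). A 3d d⁸ ion with strong-field ligands gains enough CFSE to favour square planar over tetrahedral. → square planar.
For [NiCl4]^2-: Ligand charges: each chloride is −1. With an overall charge of −2 the nickel centre must be in the +2 oxidation state. Nickel is a group-10 element; Ni(II) is therefore d⁸. Chloride is a weak-field ligand. With weak-field ligands the CFSE gain from square planar is small, so a 3d d⁸ ion takes the sterically preferred tetrahedral geometry. → tetrahedral.

[Ni(PMe3)2(PPh3)2]^2+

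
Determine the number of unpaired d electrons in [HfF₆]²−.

0

Each fluoride is −1; balancing the −2 overall charge requires Hf(IV).
Hafnium is a group-4 element; Hf(IV) is therefore d⁰.
In an octahedral field the d⁰ configuration is t₂g⁰e_g⁰, giving 0 unpaired electrons.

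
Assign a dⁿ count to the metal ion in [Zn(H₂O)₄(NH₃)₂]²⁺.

d10

Water is neutral; ammonia is neutral; balancing the +2 overall charge requires Zn(II).
Zn sits in group 12, so the d-electron count is 12 − 2 = 10.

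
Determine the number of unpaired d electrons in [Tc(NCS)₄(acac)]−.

3

Each isothiocyanate is −1; each acetylacetonate is −1; balancing the −1 overall charge requires Tc(IV).
Group 7 minus oxidation state 4 gives a d³ configuration.
Counting donor atoms: 4×isothiocyanate (monodentate) → 4 donors; 1×acetylacetonate (bidentate) → 2 donors. Coordination number = 6.
In an octahedral field the d³ configuration is t₂g³e_g⁰ (only one arrangement possible), giving 3 unpaired electrons.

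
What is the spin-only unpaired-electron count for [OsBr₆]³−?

1

Summing ligand charges against the −3 overall charge gives an oxidation state of +3 for osmium.
Os sits in group 8, so the d-electron count is 8 − 3 = 5.
The spin state decides the count: a 5d ion has a large Δₒ and is invariably low-spin.
An octahedral low-spin d⁵ ion is t₂g⁵e_g⁰, giving 1 unpaired electron.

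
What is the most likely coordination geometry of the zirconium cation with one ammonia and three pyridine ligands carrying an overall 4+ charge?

tetrahedral

Ammonia is neutral; pyridine is neutral; balancing the +4 overall charge requires Zr(IV).
Group 4 minus oxidation state 4 gives a d⁰ configuration.
Coordination number: 4.
A d⁰ ion has no crystal-field stabilisation preference between square planar and tetrahedral, so four ligands adopt the sterically favoured tetrahedral geometry.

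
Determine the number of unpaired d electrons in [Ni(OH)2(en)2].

Each hydroxide is −1; ethylenediamine is neutral; balancing the 0 overall charge requires Ni(II).
Nickel is a group-10 element; Ni(II) is therefore d⁸.
Counting donor atoms: 2×hydroxide (monodentate) → 2 donors; 2×ethylenediamine (bidentate) → 4 donors. Coordination number = 6.
In an octahedral field the d⁸ configuration is t₂g⁶e_g² (only one arrangement possible), giving 2 unpaired electrons.

2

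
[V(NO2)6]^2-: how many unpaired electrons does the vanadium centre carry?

1

Each nitro (N-bound nitrite) is −1; balancing the −2 overall charge requires V(IV).
V sits in group 5, so the d-electron count is 5 − 4 = 1.
In an octahedral field the d¹ configuration is t₂g¹e_g⁰ (only one arrangement possible), giving 1 unpaired electron.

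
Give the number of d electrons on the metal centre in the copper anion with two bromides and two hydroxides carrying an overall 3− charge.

Summing ligand charges against the −3 overall charge gives an oxidation state of +1 for copper.
Copper is a group-11 element; Cu(I) is therefore d¹⁰.

d10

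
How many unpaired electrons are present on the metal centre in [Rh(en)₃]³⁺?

0 unpaired electrons

Ligand charges: ethylenediamine is neutral. With an overall charge of +3 the rhodium centre must be in the +3 oxidation state.
Rhodium is a group-9 element; Rh(III) is therefore d⁶.
Counting donor atoms: 3×ethylenediamine (bidentate) → 6 donors. Coordination number = 6.
The spin state decides the count: a 4d ion has a large Δₒ and is invariably low-spin.
An octahedral low-spin d⁶ ion is t₂g⁶e_g⁰, giving 0 unpaired electrons.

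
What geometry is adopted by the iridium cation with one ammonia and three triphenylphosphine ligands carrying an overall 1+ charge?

square planar

Ammonia is neutral; triphenylphosphine is neutral; balancing the +1 overall charge requires Ir(I).
Ir sits in group 9, so the d-electron count is 9 − 1 = 8.
With 4 monodentate ligands the coordination number is 4.
A 5d d⁸ ion has a large crystal-field splitting; square planar leaves the high-energy d_{x²−y²} orbital empty and maximises CFSE.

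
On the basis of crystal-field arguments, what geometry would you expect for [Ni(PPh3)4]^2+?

square planar

Summing ligand charges against the +2 overall charge gives an oxidation state of +2 for nickel.
Ni sits in group 10, so the d-electron count is 10 − 2 = 8.
Coordination number: 4.
Triphenylphosphine is a strong-field ligand (high in the spectrochemical series).
A 3d d⁸ ion with strong-field ligands gains enough CFSE to favour square planar over tetrahedral.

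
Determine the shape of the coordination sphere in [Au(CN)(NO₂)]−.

Each cyanide is −1; each nitro (N-bound nitrite) is −1; balancing the −1 overall charge requires Au(I).
Group 11 minus oxidation state 1 gives a d¹⁰ configuration.
Coordination number: 2.
A d¹⁰ ion with only two ligands adopts a linear arrangement (sp hybridisation; no CFSE preference).

linear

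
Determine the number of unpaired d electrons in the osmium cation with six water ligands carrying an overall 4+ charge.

2 unpaired electrons

Ligand charges: water is neutral. With an overall charge of +4 the osmium centre must be in the +4 oxidation state.
Group 8 minus oxidation state 4 gives a d⁴ configuration.
The spin state decides the count: a 5d ion has a large Δₒ and is invariably low-spin.
An octahedral low-spin d⁴ ion is t₂g⁴e_g⁰, giving 2 unpaired electrons.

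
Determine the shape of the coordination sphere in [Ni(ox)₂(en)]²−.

octahedral

Each oxalate is −2; ethylenediamine is neutral; balancing the −2 overall charge requires Ni(II).
Nickel is a group-10 element; Ni(II) is therefore d⁸.
Counting donor atoms: 2×oxalate (bidentate) → 4 donors; 1×ethylenediamine (bidentate) → 2 donors. Coordination number = 6.
Six donors around a single metal centre give an octahedral coordination sphere.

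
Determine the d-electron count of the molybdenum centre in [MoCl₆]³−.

d³

Summing ligand charges against the −3 overall charge gives an oxidation state of +3 for molybdenum.
Mo sits in group 6, so the d-electron count is 6 − 3 = 3.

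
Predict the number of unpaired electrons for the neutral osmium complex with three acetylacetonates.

1

Summing ligand charges against the 0 overall charge gives an oxidation state of +3 for osmium.
Os sits in group 8, so the d-electron count is 8 − 3 = 5.
Counting donor atoms: 3×acetylacetonate (bidentate) → 6 donors. Coordination number = 6.
The spin state decides the count: a 5d ion has a large Δₒ and is invariably low-spin.
An octahedral low-spin d⁵ ion is t₂g⁵e_g⁰, giving 1 unpaired electron.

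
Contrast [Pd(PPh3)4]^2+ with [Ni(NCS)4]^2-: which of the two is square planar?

[Pd(PPh3)4]^2+

For [Pd(PPh3)4]^2+: Triphenylphosphine is neutral; balancing the +2 overall charge requires Pd(II). Palladium is a group-10 element; Pd(II) is therefore d⁸. A 4d d⁸ ion has a large crystal-field splitting; square planar leaves the high-energy d_{x²−y²} orbital empty and maximises CFSE. → square planar.
For [Ni(NCS)4]^2-: Each isothiocyanate is −1; balancing the −2 overall charge requires Ni(II). Group 10 minus oxidation state 2 gives a d⁸ configuration. Isothiocyanate is a weak-field ligand. With weak-field ligands the CFSE gain from square planar is small, so a 3d d⁸ ion takes the sterically preferred tetrahedral geometry. → tetrahedral.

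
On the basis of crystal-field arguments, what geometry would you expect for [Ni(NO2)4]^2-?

Summing ligand charges against the −2 overall charge gives an oxidation state of +2 for nickel.
Ni sits in group 10, so the d-electron count is 10 − 2 = 8.
With 4 monodentate ligands the coordination number is 4.
Nitro (N-bound nitrite) is a strong-field ligand (high in the spectrochemical series).
A 3d d⁸ ion with strong-field ligands gains enough CFSE to favour square planar over tetrahedral.

square planar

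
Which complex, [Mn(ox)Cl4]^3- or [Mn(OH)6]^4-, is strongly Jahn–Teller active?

[Mn(ox)Cl4]^3-: Each oxalate is −2; each chloride is −1; balancing the −3 overall charge requires Mn(III). Mn sits in group 7, so the d-electron count is 7 − 3 = 4. Chloride and oxalate are weak-field ligands for a first-row metal, so the complex is high-spin. The t₂g³e_g¹ (high-spin) configuration has an unevenly filled e_g set; the Jahn–Teller theorem predicts a tetragonal distortion (typically axial elongation) to lift the degeneracy.
[Mn(OH)6]^4-: Each hydroxide is −1; balancing the −4 overall charge requires Mn(II). Group 7 minus oxidation state 2 gives a d⁵ configuration. Hydroxide is a weak-field ligand for a first-row metal, so the complex is high-spin. The d⁵ configuration leaves the e_g set evenly filled (or empty) — no strong Jahn–Teller driving force.

[Mn(ox)Cl4]^3-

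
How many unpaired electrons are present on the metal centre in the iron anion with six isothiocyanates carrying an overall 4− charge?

Each isothiocyanate is −1; balancing the −4 overall charge requires Fe(II).
Group 8 minus oxidation state 2 gives a d⁶ configuration.
The spin state decides the count: Isothiocyanate is a weak-field ligand for a first-row metal, so the complex is high-spin.
An octahedral high-spin d⁶ ion is t₂g⁴e_g², giving 4 unpaired electrons.

4 unpaired electrons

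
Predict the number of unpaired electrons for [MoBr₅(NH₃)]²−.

Each bromide is −1; ammonia is neutral; balancing the −2 overall charge requires Mo(III).
Mo sits in group 6, so the d-electron count is 6 − 3 = 3.
In an octahedral field the d³ configuration is t₂g³e_g⁰ (only one arrangement possible), giving 3 unpaired electrons.

3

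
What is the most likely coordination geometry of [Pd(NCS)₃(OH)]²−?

square planar

Summing ligand charges against the −2 overall charge gives an oxidation state of +2 for palladium.
Group 10 minus oxidation state 2 gives a d⁸ configuration.
With 4 monodentate ligands the coordination number is 4.
A 4d d⁸ ion has a large crystal-field splitting; square planar leaves the high-energy d_{x²−y²} orbital empty and maximises CFSE.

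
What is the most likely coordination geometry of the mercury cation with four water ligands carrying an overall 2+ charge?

Water is neutral; balancing the +2 overall charge requires Hg(II).
Hg sits in group 12, so the d-electron count is 12 − 2 = 10.
With 4 monodentate ligands the coordination number is 4.
A d¹⁰ ion has no crystal-field stabilisation preference between square planar and tetrahedral, so four ligands adopt the sterically favoured tetrahedral geometry.

tetrahedral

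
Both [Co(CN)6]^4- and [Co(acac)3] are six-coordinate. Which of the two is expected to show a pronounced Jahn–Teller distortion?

[Co(CN)6]^4-

[Co(CN)6]^4-: Ligand charges: each cyanide is −1. With an overall charge of −4 the cobalt centre must be in the +2 oxidation state. Group 9 minus oxidation state 2 gives a d⁷ configuration. Cyanide is a strong-field ligand (high in the spectrochemical series) for a first-row metal, so the complex is low-spin. The t₂g⁶e_g¹ (low-spin) configuration has an unevenly filled e_g set; the Jahn–Teller theorem predicts a tetragonal distortion (typically axial elongation) to lift the degeneracy.
[Co(acac)3]: Summing ligand charges against the 0 overall charge gives an oxidation state of +3 for cobalt. Co sits in group 9, so the d-electron count is 9 − 3 = 6. Co(III) has an exceptionally large octahedral splitting and is low-spin with essentially every ligand except fluoride. The d⁶ configuration leaves the e_g set evenly filled (or empty) — no strong Jahn–Teller driving force.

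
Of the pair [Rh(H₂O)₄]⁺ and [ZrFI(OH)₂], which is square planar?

[Rh(H₂O)₄]⁺

For [Rh(H₂O)₄]⁺: Summing ligand charges against the +1 overall charge gives an oxidation state of +1 for rhodium. Group 9 minus oxidation state 1 gives a d⁸ configuration. A 4d d⁸ ion has a large crystal-field splitting; square planar leaves the high-energy d_{x²−y²} orbital empty and maximises CFSE. → square planar.
For [ZrFI(OH)₂]: Summing ligand charges against the 0 overall charge gives an oxidation state of +4 for zirconium. Group 4 minus oxidation state 4 gives a d⁰ configuration. A d⁰ ion has no crystal-field stabilisation preference between square planar and tetrahedral, so four ligands adopt the sterically favoured tetrahedral geometry. → tetrahedral.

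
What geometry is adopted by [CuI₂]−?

linear

Each iodide is −1; balancing the −1 overall charge requires Cu(I).
Copper is a group-11 element; Cu(I) is therefore d¹⁰.
With 2 monodentate ligands the coordination number is 2.
A d¹⁰ ion with only two ligands adopts a linear arrangement (sp hybridisation; no CFSE preference).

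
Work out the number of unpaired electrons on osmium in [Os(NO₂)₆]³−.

Each nitro (N-bound nitrite) is −1; balancing the −3 overall charge requires Os(III).
Os sits in group 8, so the d-electron count is 8 − 3 = 5.
The spin state decides the count: a 5d ion has a large Δₒ and is invariably low-spin.
An octahedral low-spin d⁵ ion is t₂g⁵e_g⁰, giving 1 unpaired electron.

1 unpaired electron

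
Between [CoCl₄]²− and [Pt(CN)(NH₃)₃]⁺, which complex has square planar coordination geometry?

For [CoCl₄]²−: Summing ligand charges against the −2 overall charge gives an oxidation state of +2 for cobalt. Co sits in group 9, so the d-electron count is 9 − 2 = 7. For a high-spin 3d d⁷ ion with weak-field ligands the small Δₜ gives little square-planar CFSE advantage, so four ligands adopt the sterically favoured tetrahedral geometry. → tetrahedral.
For [Pt(CN)(NH₃)₃]⁺: Each cyanide is −1; ammonia is neutral; balancing the +1 overall charge requires Pt(II). Platinum is a group-10 element; Pt(II) is therefore d⁸. A 5d d⁸ ion has a large crystal-field splitting; square planar leaves the high-energy d_{x²−y²} orbital empty and maximises CFSE. → square planar.

[Pt(CN)(NH₃)₃]⁺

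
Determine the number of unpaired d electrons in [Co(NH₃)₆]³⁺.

0

Summing ligand charges against the +3 overall charge gives an oxidation state of +3 for cobalt.
Co sits in group 9, so the d-electron count is 9 − 3 = 6.
The spin state decides the count: Co(III) has an exceptionally large octahedral splitting and is low-spin with essentially every ligand except fluoride.
An octahedral low-spin d⁶ ion is t₂g⁶e_g⁰, giving 0 unpaired electrons.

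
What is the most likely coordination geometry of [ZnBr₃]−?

trigonal planar

Summing ligand charges against the −1 overall charge gives an oxidation state of +2 for zinc.
Zn sits in group 12, so the d-electron count is 12 − 2 = 10.
Coordination number: 3.
Three ligands around a d¹⁰ centre minimise repulsion in a trigonal-planar arrangement.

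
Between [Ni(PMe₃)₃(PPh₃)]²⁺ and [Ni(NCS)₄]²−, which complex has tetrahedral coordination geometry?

For [Ni(PMe₃)₃(PPh₃)]²⁺: Ligand charges: trimethylphosphine is neutral; triphenylphosphine is neutral. With an overall charge of +2 the nickel centre must be in the +2 oxidation state. Ni sits in group 10, so the d-electron count is 10 − 2 = 8. Trimethylphosphine and triphenylphosphine are strong-field ligands (high in the spectrochemical series). A 3d d⁸ ion with strong-field ligands gains enough CFSE to favour square planar over tetrahedral. → square planar.
For [Ni(NCS)₄]²−: Ligand charges: each isothiocyanate is −1. With an overall charge of −2 the nickel centre must be in the +2 oxidation state. Ni sits in group 10, so the d-electron count is 10 − 2 = 8. Isothiocyanate is a weak-field ligand. With weak-field ligands the CFSE gain from square planar is small, so a 3d d⁸ ion takes the sterically preferred tetrahedral geometry. → tetrahedral.

[Ni(NCS)₄]²−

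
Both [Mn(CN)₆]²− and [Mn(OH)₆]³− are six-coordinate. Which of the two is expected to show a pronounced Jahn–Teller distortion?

[Mn(OH)₆]³−

[Mn(CN)₆]²−: Each cyanide is −1; balancing the −2 overall charge requires Mn(IV). Group 7 minus oxidation state 4 gives a d³ configuration. The d³ configuration leaves the e_g set evenly filled (or empty) — no strong Jahn–Teller driving force.
[Mn(OH)₆]³−: Each hydroxide is −1; balancing the −3 overall charge requires Mn(III). Mn sits in group 7, so the d-electron count is 7 − 3 = 4. Hydroxide is a weak-field ligand for a first-row metal, so the complex is high-spin. The t₂g³e_g¹ (high-spin) configuration has an unevenly filled e_g set; the Jahn–Teller theorem predicts a tetragonal distortion (typically axial elongation) to lift the degeneracy.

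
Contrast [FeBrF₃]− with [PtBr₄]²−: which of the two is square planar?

For [FeBrF₃]−: Summing ligand charges against the −1 overall charge gives an oxidation state of +3 for iron. Group 8 minus oxidation state 3 gives a d⁵ configuration. A high-spin d⁵ ion has zero CFSE in either geometry, so four ligands adopt the sterically favoured tetrahedral geometry. → tetrahedral.
For [PtBr₄]²−: Each bromide is −1; balancing the −2 overall charge requires Pt(II). Platinum is a group-10 element; Pt(II) is therefore d⁸. A 5d d⁸ ion has a large crystal-field splitting; square planar leaves the high-energy d_{x²−y²} orbital empty and maximises CFSE. → square planar.

[PtBr₄]²−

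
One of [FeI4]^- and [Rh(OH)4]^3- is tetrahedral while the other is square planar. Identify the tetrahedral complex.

For [FeI4]^-: Summing ligand charges against the −1 overall charge gives an oxidation state of +3 for iron. Fe sits in group 8, so the d-electron count is 8 − 3 = 5. A high-spin d⁵ ion has zero CFSE in either geometry, so four ligands adopt the sterically favoured tetrahedral geometry. → tetrahedral.
For [Rh(OH)4]^3-: Summing ligand charges against the −3 overall charge gives an oxidation state of +1 for rhodium. Group 9 minus oxidation state 1 gives a d⁸ configuration. A 4d d⁸ ion has a large crystal-field splitting; square planar leaves the high-energy d_{x²−y²} orbital empty and maximises CFSE. → square planar.

[FeI4]^-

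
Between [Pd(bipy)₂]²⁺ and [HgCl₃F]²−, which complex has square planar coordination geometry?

[Pd(bipy)₂]²⁺

For [Pd(bipy)₂]²⁺: Summing ligand charges against the +2 overall charge gives an oxidation state of +2 for palladium. Palladium is a group-10 element; Pd(II) is therefore d⁸. A 4d d⁸ ion has a large crystal-field splitting; square planar leaves the high-energy d_{x²−y²} orbital empty and maximises CFSE. → square planar.
For [HgCl₃F]²−: Ligand charges: each chloride is −1; each fluoride is −1. With an overall charge of −2 the mercury centre must be in the +2 oxidation state. Hg sits in group 12, so the d-electron count is 12 − 2 = 10. A d¹⁰ ion has no crystal-field stabilisation preference between square planar and tetrahedral, so four ligands adopt the sterically favoured tetrahedral geometry. → tetrahedral.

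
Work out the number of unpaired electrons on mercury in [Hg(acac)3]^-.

Ligand charges: each acetylacetonate is −1. With an overall charge of −1 the mercury centre must be in the +2 oxidation state.
Mercury is a group-12 element; Hg(II) is therefore d¹⁰.
Counting donor atoms: 3×acetylacetonate (bidentate) → 6 donors. Coordination number = 6.
In an octahedral field the d¹⁰ configuration is t₂g⁶e_g⁴, giving 0 unpaired electrons.

0 unpaired electrons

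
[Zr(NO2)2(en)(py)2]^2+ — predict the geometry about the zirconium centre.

octahedral

Ligand charges: each nitro (N-bound nitrite) is −1; ethylenediamine is neutral; pyridine is neutral. With an overall charge of +2 the zirconium centre must be in the +4 oxidation state.
Zr sits in group 4, so the d-electron count is 4 − 4 = 0.
Counting donor atoms: 2×nitro (N-bound nitrite) (monodentate) → 2 donors; 1×ethylenediamine (bidentate) → 2 donors; 2×pyridine (monodentate) → 2 donors. Coordination number = 6.
Six donors around a single metal centre give an octahedral coordination sphere.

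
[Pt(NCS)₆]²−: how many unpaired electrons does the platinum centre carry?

0

Ligand charges: each isothiocyanate is −1. With an overall charge of −2 the platinum centre must be in the +4 oxidation state.
Platinum is a group-10 element; Pt(IV) is therefore d⁶.
The spin state decides the count: a 5d ion has a large Δₒ and is invariably low-spin.
An octahedral low-spin d⁶ ion is t₂g⁶e_g⁰, giving 0 unpaired electrons.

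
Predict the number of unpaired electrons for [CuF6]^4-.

Ligand charges: each fluoride is −1. With an overall charge of −4 the copper centre must be in the +2 oxidation state.
Copper is a group-11 element; Cu(II) is therefore d⁹.
In an octahedral field the d⁹ configuration is t₂g⁶e_g³ (only one arrangement possible), giving 1 unpaired electron.

1 unpaired electron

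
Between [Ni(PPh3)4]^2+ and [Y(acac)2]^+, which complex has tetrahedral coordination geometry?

For [Ni(PPh3)4]^2+: Summing ligand charges against the +2 overall charge gives an oxidation state of +2 for nickel. Nickel is a group-10 element; Ni(II) is therefore d⁸. Triphenylphosphine is a strong-field ligand (high in the spectrochemical series). A 3d d⁸ ion with strong-field ligands gains enough CFSE to favour square planar over tetrahedral. → square planar.
For [Y(acac)2]^+: Summing ligand charges against the +1 overall charge gives an oxidation state of +3 for yttrium. Group 3 minus oxidation state 3 gives a d⁰ configuration. A d⁰ ion has no crystal-field stabilisation preference between square planar and tetrahedral, so four ligands adopt the sterically favoured tetrahedral geometry. → tetrahedral.

[Y(acac)2]^+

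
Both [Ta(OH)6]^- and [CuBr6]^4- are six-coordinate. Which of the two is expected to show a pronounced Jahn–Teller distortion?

[Ta(OH)6]^-: Each hydroxide is −1; balancing the −1 overall charge requires Ta(V). Ta sits in group 5, so the d-electron count is 5 − 5 = 0. The d⁰ configuration leaves the e_g set evenly filled (or empty) — no strong Jahn–Teller driving force.
[CuBr6]^4-: Summing ligand charges against the −4 overall charge gives an oxidation state of +2 for copper. Group 11 minus oxidation state 2 gives a d⁹ configuration. The t₂g⁶e_g³ configuration has an unevenly filled e_g set; the Jahn–Teller theorem predicts a tetragonal distortion (typically axial elongation) to lift the degeneracy.

[CuBr6]^4-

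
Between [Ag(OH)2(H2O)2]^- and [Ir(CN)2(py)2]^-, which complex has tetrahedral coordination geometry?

For [Ag(OH)2(H2O)2]^-: Summing ligand charges against the −1 overall charge gives an oxidation state of +1 for silver. Group 11 minus oxidation state 1 gives a d¹⁰ configuration. A d¹⁰ ion has no crystal-field stabilisation preference between square planar and tetrahedral, so four ligands adopt the sterically favoured tetrahedral geometry. → tetrahedral.
For [Ir(CN)2(py)2]^-: Each cyanide is −1; pyridine is neutral; balancing the −1 overall charge requires Ir(I). Ir sits in group 9, so the d-electron count is 9 − 1 = 8. A 5d d⁸ ion has a large crystal-field splitting; square planar leaves the high-energy d_{x²−y²} orbital empty and maximises CFSE. → square planar.

[Ag(OH)2(H2O)2]^-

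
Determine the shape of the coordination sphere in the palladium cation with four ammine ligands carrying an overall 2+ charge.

Summing ligand charges against the +2 overall charge gives an oxidation state of +2 for palladium.
Group 10 minus oxidation state 2 gives a d⁸ configuration.
Coordination number: 4.
A 4d d⁸ ion has a large crystal-field splitting; square planar leaves the high-energy d_{x²−y²} orbital empty and maximises CFSE.

square planar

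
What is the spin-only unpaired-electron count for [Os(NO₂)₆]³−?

1 unpaired electron

Each nitro (N-bound nitrite) is −1; balancing the −3 overall charge requires Os(III).
Group 8 minus oxidation state 3 gives a d⁵ configuration.
The spin state decides the count: a 5d ion has a large Δₒ and is invariably low-spin.
An octahedral low-spin d⁵ ion is t₂g⁵e_g⁰, giving 1 unpaired electron.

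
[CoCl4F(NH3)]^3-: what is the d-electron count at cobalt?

d7

Summing ligand charges against the −3 overall charge gives an oxidation state of +2 for cobalt.
Cobalt is a group-9 element; Co(II) is therefore d⁷.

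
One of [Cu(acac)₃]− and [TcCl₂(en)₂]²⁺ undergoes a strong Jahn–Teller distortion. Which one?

[Cu(acac)₃]−: Ligand charges: each acetylacetonate is −1. With an overall charge of −1 the copper centre must be in the +2 oxidation state. Group 11 minus oxidation state 2 gives a d⁹ configuration. The t₂g⁶e_g³ configuration has an unevenly filled e_g set; the Jahn–Teller theorem predicts a tetragonal distortion (typically axial elongation) to lift the degeneracy.
[TcCl₂(en)₂]²⁺: Summing ligand charges against the +2 overall charge gives an oxidation state of +4 for technetium. Group 7 minus oxidation state 4 gives a d³ configuration. The d³ configuration leaves the e_g set evenly filled (or empty) — no strong Jahn–Teller driving force.

[Cu(acac)₃]−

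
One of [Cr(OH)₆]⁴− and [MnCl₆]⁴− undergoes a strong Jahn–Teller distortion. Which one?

[Cr(OH)₆]⁴−

[Cr(OH)₆]⁴−: Each hydroxide is −1; balancing the −4 overall charge requires Cr(II). Cr sits in group 6, so the d-electron count is 6 − 2 = 4. Hydroxide is a weak-field ligand for a first-row metal, so the complex is high-spin. The t₂g³e_g¹ (high-spin) configuration has an unevenly filled e_g set; the Jahn–Teller theorem predicts a tetragonal distortion (typically axial elongation) to lift the degeneracy.
[MnCl₆]⁴−: Each chloride is −1; balancing the −4 overall charge requires Mn(II). Group 7 minus oxidation state 2 gives a d⁵ configuration. Chloride is a weak-field ligand for a first-row metal, so the complex is high-spin. The d⁵ configuration leaves the e_g set evenly filled (or empty) — no strong Jahn–Teller driving force.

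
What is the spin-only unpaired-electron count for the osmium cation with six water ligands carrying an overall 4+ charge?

Water is neutral; balancing the +4 overall charge requires Os(IV).
Group 8 minus oxidation state 4 gives a d⁴ configuration.
The spin state decides the count: a 5d ion has a large Δₒ and is invariably low-spin.
An octahedral low-spin d⁴ ion is t₂g⁴e_g⁰, giving 2 unpaired electrons.

2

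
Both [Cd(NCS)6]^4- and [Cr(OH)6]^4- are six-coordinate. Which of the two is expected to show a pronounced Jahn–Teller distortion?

[Cd(NCS)6]^4-: Ligand charges: each isothiocyanate is −1. With an overall charge of −4 the cadmium centre must be in the +2 oxidation state. Cadmium is a group-12 element; Cd(II) is therefore d¹⁰. The d¹⁰ configuration leaves the e_g set evenly filled (or empty) — no strong Jahn–Teller driving force.
[Cr(OH)6]^4-: Each hydroxide is −1; balancing the −4 overall charge requires Cr(II). Group 6 minus oxidation state 2 gives a d⁴ configuration. Hydroxide is a weak-field ligand for a first-row metal, so the complex is high-spin. The t₂g³e_g¹ (high-spin) configuration has an unevenly filled e_g set; the Jahn–Teller theorem predicts a tetragonal distortion (typically axial elongation) to lift the degeneracy.

[Cr(OH)6]^4-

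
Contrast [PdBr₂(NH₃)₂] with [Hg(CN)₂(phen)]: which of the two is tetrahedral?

For [PdBr₂(NH₃)₂]: Summing ligand charges against the 0 overall charge gives an oxidation state of +2 for palladium. Palladium is a group-10 element; Pd(II) is therefore d⁸. A 4d d⁸ ion has a large crystal-field splitting; square planar leaves the high-energy d_{x²−y²} orbital empty and maximises CFSE. → square planar.
For [Hg(CN)₂(phen)]: Each cyanide is −1; 1,10-phenanthroline is neutral; balancing the 0 overall charge requires Hg(II). Hg sits in group 12, so the d-electron count is 12 − 2 = 10. A d¹⁰ ion has no crystal-field stabilisation preference between square planar and tetrahedral, so four ligands adopt the sterically favoured tetrahedral geometry. → tetrahedral.

[Hg(CN)₂(phen)]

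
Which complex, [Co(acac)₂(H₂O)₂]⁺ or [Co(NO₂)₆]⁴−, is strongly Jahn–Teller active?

[Co(NO₂)₆]⁴−

[Co(acac)₂(H₂O)₂]⁺: Ligand charges: each acetylacetonate is −1; water is neutral. With an overall charge of +1 the cobalt centre must be in the +3 oxidation state. Co sits in group 9, so the d-electron count is 9 − 3 = 6. Co(III) has an exceptionally large octahedral splitting and is low-spin with essentially every ligand except fluoride. The d⁶ configuration leaves the e_g set evenly filled (or empty) — no strong Jahn–Teller driving force.
[Co(NO₂)₆]⁴−: Ligand charges: each nitro (N-bound nitrite) is −1. With an overall charge of −4 the cobalt centre must be in the +2 oxidation state. Cobalt is a group-9 element; Co(II) is therefore d⁷. Nitro (N-bound nitrite) is a strong-field ligand (high in the spectrochemical series) for a first-row metal, so the complex is low-spin. The t₂g⁶e_g¹ (low-spin) configuration has an unevenly filled e_g set; the Jahn–Teller theorem predicts a tetragonal distortion (typically axial elongation) to lift the degeneracy.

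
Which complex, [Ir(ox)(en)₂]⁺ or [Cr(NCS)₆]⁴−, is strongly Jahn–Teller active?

[Ir(ox)(en)₂]⁺: Each oxalate is −2; ethylenediamine is neutral; balancing the +1 overall charge requires Ir(III). Iridium is a group-9 element; Ir(III) is therefore d⁶. A 5d ion has a large Δₒ and is invariably low-spin. The d⁶ configuration leaves the e_g set evenly filled (or empty) — no strong Jahn–Teller driving force.
[Cr(NCS)₆]⁴−: Summing ligand charges against the −4 overall charge gives an oxidation state of +2 for chromium. Group 6 minus oxidation state 2 gives a d⁴ configuration. Isothiocyanate is a weak-field ligand for a first-row metal, so the complex is high-spin. The t₂g³e_g¹ (high-spin) configuration has an unevenly filled e_g set; the Jahn–Teller theorem predicts a tetragonal distortion (typically axial elongation) to lift the degeneracy.

[Cr(NCS)₆]⁴−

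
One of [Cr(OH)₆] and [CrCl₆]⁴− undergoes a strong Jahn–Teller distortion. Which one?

[CrCl₆]⁴−

[Cr(OH)₆]: Ligand charges: each hydroxide is −1. With an overall charge of 0 the chromium centre must be in the +6 oxidation state. Cr sits in group 6, so the d-electron count is 6 − 6 = 0. The d⁰ configuration leaves the e_g set evenly filled (or empty) — no strong Jahn–Teller driving force.
[CrCl₆]⁴−: Ligand charges: each chloride is −1. With an overall charge of −4 the chromium centre must be in the +2 oxidation state. Cr sits in group 6, so the d-electron count is 6 − 2 = 4. Chloride is a weak-field ligand for a first-row metal, so the complex is high-spin. The t₂g³e_g¹ (high-spin) configuration has an unevenly filled e_g set; the Jahn–Teller theorem predicts a tetragonal distortion (typically axial elongation) to lift the degeneracy.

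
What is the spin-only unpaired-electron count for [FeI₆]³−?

5 unpaired electrons

Summing ligand charges against the −3 overall charge gives an oxidation state of +3 for iron.
Fe sits in group 8, so the d-electron count is 8 − 3 = 5.
The spin state decides the count: Iodide is a weak-field ligand for a first-row metal, so the complex is high-spin.
An octahedral high-spin d⁵ ion is t₂g³e_g², giving 5 unpaired electrons.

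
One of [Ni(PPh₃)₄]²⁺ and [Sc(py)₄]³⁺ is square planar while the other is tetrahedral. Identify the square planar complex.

For [Ni(PPh₃)₄]²⁺: Summing ligand charges against the +2 overall charge gives an oxidation state of +2 for nickel. Group 10 minus oxidation state 2 gives a d⁸ configuration. Triphenylphosphine is a strong-field ligand (high in the spectrochemical series). A 3d d⁸ ion with strong-field ligands gains enough CFSE to favour square planar over tetrahedral. → square planar.
For [Sc(py)₄]³⁺: Pyridine is neutral; balancing the +3 overall charge requires Sc(III). Scandium is a group-3 element; Sc(III) is therefore d⁰. A d⁰ ion has no crystal-field stabilisation preference between square planar and tetrahedral, so four ligands adopt the sterically favoured tetrahedral geometry. → tetrahedral.

[Ni(PPh₃)₄]²⁺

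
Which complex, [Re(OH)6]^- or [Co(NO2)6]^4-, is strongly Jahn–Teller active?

[Re(OH)6]^-: Each hydroxide is −1; balancing the −1 overall charge requires Re(V). Rhenium is a group-7 element; Re(V) is therefore d². The d² configuration leaves the e_g set evenly filled (or empty) — no strong Jahn–Teller driving force.
[Co(NO2)6]^4-: Each nitro (N-bound nitrite) is −1; balancing the −4 overall charge requires Co(II). Co sits in group 9, so the d-electron count is 9 − 2 = 7. Nitro (N-bound nitrite) is a strong-field ligand (high in the spectrochemical series) for a first-row metal, so the complex is low-spin. The t₂g⁶e_g¹ (low-spin) configuration has an unevenly filled e_g set; the Jahn–Teller theorem predicts a tetragonal distortion (typically axial elongation) to lift the degeneracy.

[Co(NO2)6]^4-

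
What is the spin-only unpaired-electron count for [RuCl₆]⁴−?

Ligand charges: each chloride is −1. With an overall charge of −4 the ruthenium centre must be in the +2 oxidation state.
Ruthenium is a group-8 element; Ru(II) is therefore d⁶.
The spin state decides the count: a 4d ion has a large Δₒ and is invariably low-spin.
An octahedral low-spin d⁶ ion is t₂g⁶e_g⁰, giving 0 unpaired electrons.

0 unpaired electrons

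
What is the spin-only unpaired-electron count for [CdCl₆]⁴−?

Each chloride is −1; balancing the −4 overall charge requires Cd(II).
Group 12 minus oxidation state 2 gives a d¹⁰ configuration.
In an octahedral field the d¹⁰ configuration is t₂g⁶e_g⁴, giving 0 unpaired electrons.

0 unpaired electrons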